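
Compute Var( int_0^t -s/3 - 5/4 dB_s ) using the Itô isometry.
Var = t*(16*t^2 + 180*t + 675)/432

The Itô integral of a deterministic integrand f(s) has mean 0 because each increment f(s) * (B_{s+ds} - B_s) has mean 0. By the Itô isometry:
  Var( int_0^t f(s) dB_s ) = E[ (int_0^t f(s) dB_s)^2 ] = int_0^t f(s)^2 ds.
Here f(s) = -s/3 - 5/4, so f(s)^2 = (4*s + 15)^2/144. Integrate:
  int_0^t ((4*s + 15)^2/144) ds = t*(16*t^2 + 180*t + 675)/432.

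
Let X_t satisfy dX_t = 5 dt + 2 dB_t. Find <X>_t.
<X>_t = 4*t

For an Itô process dX_t = a(t) dt + b(t) dB_t, the quadratic variation is <X>_t = int_0^t b(s)^2 ds (the drift term does not contribute). Here b(s) = 2, so
  b(s)^2 = 4.
Integrating from 0 to t:
  <X>_t = int_0^t (4) ds = 4*t.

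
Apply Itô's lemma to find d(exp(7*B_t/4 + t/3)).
d(exp(7*B_t/4 + t/3)) = (179*exp(7*B_t/4 + t/3)/96) dt + (7*exp(7*B_t/4 + t/3)/4) dB_t

Itô's formula for f(t, x): d f(t, B_t) = (f_t + (1/2) f_xx) dt + f_x dB_t. Compute partials of f(t, x) = exp(t/3 + 7*x/4):
  f_t(t,x)  = exp(t/3 + 7*x/4)/3
  f_x(t,x)  = 7*exp(t/3 + 7*x/4)/4
  f_xx(t,x) = 49*exp(t/3 + 7*x/4)/16
Assemble drift = f_t + (1/2) f_xx = 179*exp(t/3 + 7*x/4)/96 and diffusion = f_x = 7*exp(t/3 + 7*x/4)/4. Substituting x = B_t:
  d(exp(7*B_t/4 + t/3)) = (179*exp(7*B_t/4 + t/3)/96) dt + (7*exp(7*B_t/4 + t/3)/4) dB_t.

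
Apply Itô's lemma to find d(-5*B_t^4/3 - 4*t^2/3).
d(-5*B_t^4/3 - 4*t^2/3) = (-10*B_t^2 - 8*t/3) dt + (-20*B_t^3/3) dB_t

Itô's formula for f(t, x): d f(t, B_t) = (f_t + (1/2) f_xx) dt + f_x dB_t. Compute partials of f(t, x) = -4*t^2/3 - 5*x^4/3:
  f_t(t,x)  = -8*t/3
  f_x(t,x)  = -20*x^3/3
  f_xx(t,x) = -20*x^2
Assemble drift = f_t + (1/2) f_xx = -8*t/3 - 10*x^2 and diffusion = f_x = -20*x^3/3. Substituting x = B_t:
  d(-5*B_t^4/3 - 4*t^2/3) = (-10*B_t^2 - 8*t/3) dt + (-20*B_t^3/3) dB_t.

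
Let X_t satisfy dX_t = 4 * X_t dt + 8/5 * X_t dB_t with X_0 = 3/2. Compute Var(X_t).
Var(X_t) = 9*(exp(64*t/25) - 1)*exp(8*t)/4

For GBM dX = mu X dt + sigma X dB with X_0 = x_0, apply Itô to Y = log X: dY = (mu - sigma^2/2) dt + sigma dB, so Y_t = log(x_0) + (mu - sigma^2/2) t + sigma B_t and hence X_t = x_0 * exp((mu - sigma^2/2) t + sigma B_t).
With mu = 4, sigma = 8/5, x_0 = 3/2, this gives:
  X_t = 3/2 * exp((68/25) * t + (8/5) * B_t).
Since sigma*B_t ~ Normal(0, sigma^2 t), E[exp(sigma*B_t)] = exp(sigma^2 t / 2); so E[X_t] = x_0 * exp((mu - sigma^2/2) t) * exp(sigma^2 t / 2) = x_0 * exp(mu t) = 3*exp(4*t)/2.
Var(X_t) = E[X_t^2] - (E[X_t])^2 = x_0^2 * exp(2 mu t) * (exp(sigma^2 t) - 1) = 9*(exp(64*t/25) - 1)*exp(8*t)/4.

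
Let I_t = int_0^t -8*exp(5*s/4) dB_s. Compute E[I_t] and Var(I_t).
E[I_t] = 0; Var(I_t) = 128*exp(5*t/2)/5 - 128/5

The Itô integral of a deterministic integrand f(s) has mean 0 because each increment f(s) * (B_{s+ds} - B_s) has mean 0. By the Itô isometry:
  Var( int_0^t f(s) dB_s ) = E[ (int_0^t f(s) dB_s)^2 ] = int_0^t f(s)^2 ds.
Here f(s) = -8*exp(5*s/4), so f(s)^2 = 64*exp(5*s/2). Integrate:
  int_0^t (64*exp(5*s/2)) ds = 128*exp(5*t/2)/5 - 128/5.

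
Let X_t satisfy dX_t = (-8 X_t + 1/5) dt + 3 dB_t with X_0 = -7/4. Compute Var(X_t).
Var(X_t) = 9/16 - 9*exp(-16*t)/16

The variance V(t) = Var(X_t) satisfies V'(t) = 2 a V(t) + c^2 with V(0) = 0 (drift coefficient is linear in X, diffusion is constant). With a = -8, c = 3, the solution is
  V(t) = (c^2 / (2 a)) * (exp(2 a t) - 1)
       = (3^2 / (2*(-8))) * (exp((-16) t) - 1)
       = 9/16 - 9*exp(-16*t)/16.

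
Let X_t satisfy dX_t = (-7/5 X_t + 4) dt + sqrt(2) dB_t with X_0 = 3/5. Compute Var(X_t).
Var(X_t) = 5/7 - 5*exp(-14*t/5)/7

The variance V(t) = Var(X_t) satisfies V'(t) = 2 a V(t) + c^2 with V(0) = 0 (drift coefficient is linear in X, diffusion is constant). With a = -7/5, c = sqrt(2), the solution is
  V(t) = (c^2 / (2 a)) * (exp(2 a t) - 1)
       = (sqrt(2)^2 / (2*(-7/5))) * (exp((-14/5) t) - 1)
       = 5/7 - 5*exp(-14*t/5)/7.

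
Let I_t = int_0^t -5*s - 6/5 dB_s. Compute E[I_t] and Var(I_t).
E[I_t] = 0; Var(I_t) = t*(625*t^2 + 450*t + 108)/75

The Itô integral of a deterministic integrand f(s) has mean 0 because each increment f(s) * (B_{s+ds} - B_s) has mean 0. By the Itô isometry:
  Var( int_0^t f(s) dB_s ) = E[ (int_0^t f(s) dB_s)^2 ] = int_0^t f(s)^2 ds.
Here f(s) = -5*s - 6/5, so f(s)^2 = (25*s + 6)^2/25. Integrate:
  int_0^t ((25*s + 6)^2/25) ds = t*(625*t^2 + 450*t + 108)/75.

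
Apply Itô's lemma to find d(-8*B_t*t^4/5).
d(-8*B_t*t^4/5) = (-32*B_t*t^3/5) dt + (-8*t^4/5) dB_t

Itô's formula for f(t, x): d f(t, B_t) = (f_t + (1/2) f_xx) dt + f_x dB_t. Compute partials of f(t, x) = -8*t^4*x/5:
  f_t(t,x)  = -32*t^3*x/5
  f_x(t,x)  = -8*t^4/5
  f_xx(t,x) = 0
Assemble drift = f_t + (1/2) f_xx = -32*t^3*x/5 and diffusion = f_x = -8*t^4/5. Substituting x = B_t:
  d(-8*B_t*t^4/5) = (-32*B_t*t^3/5) dt + (-8*t^4/5) dB_t.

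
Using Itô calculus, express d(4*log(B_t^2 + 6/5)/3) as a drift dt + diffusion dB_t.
d(4*log(B_t^2 + 6/5)/3) = (20*(6 - 5*B_t^2)/(3*(5*B_t^2 + 6)^2)) dt + (40*B_t/(3*(5*B_t^2 + 6))) dB_t

Itô's formula for f(B_t) gives d f(B_t) = f'(B_t) dB_t + (1/2) f''(B_t) dt. Compute derivatives of f(x) = 4*log(x^2 + 6/5)/3:
  f'(x)  = 40*x/(3*(5*x^2 + 6))
  f''(x) = 40*(6 - 5*x^2)/(3*(5*x^2 + 6)^2)
Substitute x = B_t and multiply the f'' term by 1/2:
  drift     = (1/2) * (40*(6 - 5*x^2)/(3*(5*x^2 + 6)^2)) evaluated at B_t = 20*(6 - 5*B_t^2)/(3*(5*B_t^2 + 6)^2)
  diffusion = (40*x/(3*(5*x^2 + 6))) evaluated at B_t = 40*B_t/(3*(5*B_t^2 + 6))
Therefore d(4*log(B_t^2 + 6/5)/3) = (20*(6 - 5*B_t^2)/(3*(5*B_t^2 + 6)^2)) dt + (40*B_t/(3*(5*B_t^2 + 6))) dB_t.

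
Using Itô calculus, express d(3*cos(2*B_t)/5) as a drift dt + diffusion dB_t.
d(3*cos(2*B_t)/5) = (-6*cos(2*B_t)/5) dt + (-6*sin(2*B_t)/5) dB_t

Itô's formula for f(B_t) gives d f(B_t) = f'(B_t) dB_t + (1/2) f''(B_t) dt. Compute derivatives of f(x) = 3*cos(2*x)/5:
  f'(x)  = -6*sin(2*x)/5
  f''(x) = -12*cos(2*x)/5
Substitute x = B_t and multiply the f'' term by 1/2:
  drift     = (1/2) * (-12*cos(2*x)/5) evaluated at B_t = -6*cos(2*B_t)/5
  diffusion = (-6*sin(2*x)/5) evaluated at B_t = -6*sin(2*B_t)/5
Therefore d(3*cos(2*B_t)/5) = (-6*cos(2*B_t)/5) dt + (-6*sin(2*B_t)/5) dB_t.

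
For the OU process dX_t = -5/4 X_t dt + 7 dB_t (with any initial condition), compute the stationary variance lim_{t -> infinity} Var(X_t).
lim Var(X_t) = 98/5

The OU SDE dX = -theta X dt + sigma dB admits the integrating factor exp(theta t): d(exp(theta t) X_t) = sigma exp(theta t) dB_t. Integrating from 0 to t gives X_t = x_0 * exp(-theta t) + sigma * int_0^t exp(-theta (t-s)) dB_s for any initial x_0. The Itô integral has variance (by the Itô isometry) sigma^2 * int_0^t exp(-2 theta (t - s)) ds = sigma^2 * (1 - exp(-2 theta t)) / (2 theta), independent of x_0.
With theta = 5/4, sigma = 7:
  Var(X_t) = (7)^2 * (1 - exp(-2*5/4 t)) / (2 * 5/4) = 98/5 - 98*exp(-5*t/2)/5.
As t -> infinity, exp(-2*5/4 t) -> 0, so the stationary variance is sigma^2 / (2 theta) = 98/5.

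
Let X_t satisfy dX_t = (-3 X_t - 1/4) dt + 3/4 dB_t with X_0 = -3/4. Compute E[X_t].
E[X_t] = -1/12 - 2*exp(-3*t)/3

Taking expectations and using E[dB_t] = 0, the mean m(t) = E[X_t] satisfies the ODE m'(t) = a m(t) + b with m(0) = x_0. With a = -3, b = -1/4, x_0 = -3/4, the solution is
  m(t) = x_0 * exp(a t) + (b/a) * (exp(a t) - 1)
       = (-3/4) * exp((-3) t) + ((-1/4)/(-3)) * (exp((-3) t) - 1)
       = -1/12 - 2*exp(-3*t)/3.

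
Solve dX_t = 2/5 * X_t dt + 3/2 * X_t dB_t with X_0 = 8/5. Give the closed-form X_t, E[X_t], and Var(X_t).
X_t = 8/5 * exp((-29/40) t + (3/2) B_t); E[X_t] = 8*exp(2*t/5)/5; Var(X_t) = 64*(exp(9*t/4) - 1)*exp(4*t/5)/25

For GBM dX = mu X dt + sigma X dB with X_0 = x_0, apply Itô to Y = log X: dY = (mu - sigma^2/2) dt + sigma dB, so Y_t = log(x_0) + (mu - sigma^2/2) t + sigma B_t and hence X_t = x_0 * exp((mu - sigma^2/2) t + sigma B_t).
With mu = 2/5, sigma = 3/2, x_0 = 8/5, this gives:
  X_t = 8/5 * exp((-29/40) * t + (3/2) * B_t).
Since sigma*B_t ~ Normal(0, sigma^2 t), E[exp(sigma*B_t)] = exp(sigma^2 t / 2); so E[X_t] = x_0 * exp((mu - sigma^2/2) t) * exp(sigma^2 t / 2) = x_0 * exp(mu t) = 8*exp(2*t/5)/5.
Var(X_t) = E[X_t^2] - (E[X_t])^2 = x_0^2 * exp(2 mu t) * (exp(sigma^2 t) - 1) = 64*(exp(9*t/4) - 1)*exp(4*t/5)/25.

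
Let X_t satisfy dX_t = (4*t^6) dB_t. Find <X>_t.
<X>_t = 16*t^13/13

For an Itô process dX_t = a(t) dt + b(t) dB_t, the quadratic variation is <X>_t = int_0^t b(s)^2 ds (the drift term does not contribute). Here b(s) = 4*s^6, so
  b(s)^2 = 16*s^12.
Integrating from 0 to t:
  <X>_t = int_0^t (16*s^12) ds = 16*t^13/13.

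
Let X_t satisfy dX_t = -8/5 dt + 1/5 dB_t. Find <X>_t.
<X>_t = t/25

For an Itô process dX_t = a(t) dt + b(t) dB_t, the quadratic variation is <X>_t = int_0^t b(s)^2 ds (the drift term does not contribute). Here b(s) = 1/5, so
  b(s)^2 = 1/25.
Integrating from 0 to t:
  <X>_t = int_0^t (1/25) ds = t/25.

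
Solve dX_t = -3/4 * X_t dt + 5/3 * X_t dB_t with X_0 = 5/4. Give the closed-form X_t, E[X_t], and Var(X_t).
X_t = 5/4 * exp((-77/36) t + (5/3) B_t); E[X_t] = 5*exp(-3*t/4)/4; Var(X_t) = (25*exp(25*t/9) - 25)*exp(-3*t/2)/16

For GBM dX = mu X dt + sigma X dB with X_0 = x_0, apply Itô to Y = log X: dY = (mu - sigma^2/2) dt + sigma dB, so Y_t = log(x_0) + (mu - sigma^2/2) t + sigma B_t and hence X_t = x_0 * exp((mu - sigma^2/2) t + sigma B_t).
With mu = -3/4, sigma = 5/3, x_0 = 5/4, this gives:
  X_t = 5/4 * exp((-77/36) * t + (5/3) * B_t).
Since sigma*B_t ~ Normal(0, sigma^2 t), E[exp(sigma*B_t)] = exp(sigma^2 t / 2); so E[X_t] = x_0 * exp((mu - sigma^2/2) t) * exp(sigma^2 t / 2) = x_0 * exp(mu t) = 5*exp(-3*t/4)/4.
Var(X_t) = E[X_t^2] - (E[X_t])^2 = x_0^2 * exp(2 mu t) * (exp(sigma^2 t) - 1) = (25*exp(25*t/9) - 25)*exp(-3*t/2)/16.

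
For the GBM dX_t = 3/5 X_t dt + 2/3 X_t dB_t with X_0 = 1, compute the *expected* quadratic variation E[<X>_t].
E[<X>_t] = 10*exp(74*t/45)/37 - 10/37

<X>_t = int_0^t ((2/3) * X_s)^2 ds. Taking expectation inside the integral: E[<X>_t] = (2/3)^2 * int_0^t E[X_s^2] ds. For GBM, E[X_s^2] = x_0^2 * exp((2 mu + sigma^2) s). Integrating:
  E[<X>_t] = (2/3)^2 * 1^2 * (exp((2*(3/5) + (2/3)^2) t) - 1) / (2*(3/5) + (2/3)^2)
           = (2/3)^2 * 1^2 * (exp((74/45) t) - 1) / (74/45) = 10*exp(74*t/45)/37 - 10/37.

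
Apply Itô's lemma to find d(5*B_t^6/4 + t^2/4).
d(5*B_t^6/4 + t^2/4) = (75*B_t^4/4 + t/2) dt + (15*B_t^5/2) dB_t

Itô's formula for f(t, x): d f(t, B_t) = (f_t + (1/2) f_xx) dt + f_x dB_t. Compute partials of f(t, x) = t^2/4 + 5*x^6/4:
  f_t(t,x)  = t/2
  f_x(t,x)  = 15*x^5/2
  f_xx(t,x) = 75*x^4/2
Assemble drift = f_t + (1/2) f_xx = t/2 + 75*x^4/4 and diffusion = f_x = 15*x^5/2. Substituting x = B_t:
  d(5*B_t^6/4 + t^2/4) = (75*B_t^4/4 + t/2) dt + (15*B_t^5/2) dB_t.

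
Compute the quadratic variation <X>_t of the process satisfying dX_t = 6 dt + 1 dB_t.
<X>_t = t

For an Itô process dX_t = a(t) dt + b(t) dB_t, the quadratic variation is <X>_t = int_0^t b(s)^2 ds (the drift term does not contribute). Here b(s) = 1, so
  b(s)^2 = 1.
Integrating from 0 to t:
  <X>_t = int_0^t (1) ds = t.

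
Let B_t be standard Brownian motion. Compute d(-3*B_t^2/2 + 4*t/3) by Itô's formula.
d(-3*B_t^2/2 + 4*t/3) = (-1/6) dt + (-3*B_t) dB_t

Itô's formula for f(t, x): d f(t, B_t) = (f_t + (1/2) f_xx) dt + f_x dB_t. Compute partials of f(t, x) = 4*t/3 - 3*x^2/2:
  f_t(t,x)  = 4/3
  f_x(t,x)  = -3*x
  f_xx(t,x) = -3
Assemble drift = f_t + (1/2) f_xx = -1/6 and diffusion = f_x = -3*x. Substituting x = B_t:
  d(-3*B_t^2/2 + 4*t/3) = (-1/6) dt + (-3*B_t) dB_t.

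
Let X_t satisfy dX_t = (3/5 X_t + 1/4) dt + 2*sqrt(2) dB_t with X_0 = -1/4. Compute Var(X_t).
Var(X_t) = 20*exp(6*t/5)/3 - 20/3

The variance V(t) = Var(X_t) satisfies V'(t) = 2 a V(t) + c^2 with V(0) = 0 (drift coefficient is linear in X, diffusion is constant). With a = 3/5, c = 2*sqrt(2), the solution is
  V(t) = (c^2 / (2 a)) * (exp(2 a t) - 1)
       = ((2*sqrt(2))^2 / (2*(3/5))) * (exp((6/5) t) - 1)
       = 20*exp(6*t/5)/3 - 20/3.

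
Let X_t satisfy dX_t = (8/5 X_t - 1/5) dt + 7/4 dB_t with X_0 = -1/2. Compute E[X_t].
E[X_t] = 1/8 - 5*exp(8*t/5)/8

Taking expectations and using E[dB_t] = 0, the mean m(t) = E[X_t] satisfies the ODE m'(t) = a m(t) + b with m(0) = x_0. With a = 8/5, b = -1/5, x_0 = -1/2, the solution is
  m(t) = x_0 * exp(a t) + (b/a) * (exp(a t) - 1)
       = (-1/2) * exp((8/5) t) + ((-1/5)/(8/5)) * (exp((8/5) t) - 1)
       = 1/8 - 5*exp(8*t/5)/8.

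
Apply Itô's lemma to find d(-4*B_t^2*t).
d(-4*B_t^2*t) = (-4*B_t^2 - 4*t) dt + (-8*B_t*t) dB_t

Itô's formula for f(t, x): d f(t, B_t) = (f_t + (1/2) f_xx) dt + f_x dB_t. Compute partials of f(t, x) = -4*t*x^2:
  f_t(t,x)  = -4*x^2
  f_x(t,x)  = -8*t*x
  f_xx(t,x) = -8*t
Assemble drift = f_t + (1/2) f_xx = -4*t - 4*x^2 and diffusion = f_x = -8*t*x. Substituting x = B_t:
  d(-4*B_t^2*t) = (-4*B_t^2 - 4*t) dt + (-8*B_t*t) dB_t.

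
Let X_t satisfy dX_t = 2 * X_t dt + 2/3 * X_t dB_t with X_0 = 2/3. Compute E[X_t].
E[X_t] = 2*exp(2*t)/3

For GBM dX = mu X dt + sigma X dB with X_0 = x_0, apply Itô to Y = log X: dY = (mu - sigma^2/2) dt + sigma dB, so Y_t = log(x_0) + (mu - sigma^2/2) t + sigma B_t and hence X_t = x_0 * exp((mu - sigma^2/2) t + sigma B_t).
With mu = 2, sigma = 2/3, x_0 = 2/3, this gives:
  X_t = 2/3 * exp((16/9) * t + (2/3) * B_t).
Since sigma*B_t ~ Normal(0, sigma^2 t), E[exp(sigma*B_t)] = exp(sigma^2 t / 2); so E[X_t] = x_0 * exp((mu - sigma^2/2) t) * exp(sigma^2 t / 2) = x_0 * exp(mu t) = 2*exp(2*t)/3.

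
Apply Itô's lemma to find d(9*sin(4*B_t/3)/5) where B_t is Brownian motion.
d(9*sin(4*B_t/3)/5) = (-8*sin(4*B_t/3)/5) dt + (12*cos(4*B_t/3)/5) dB_t

Itô's formula for f(B_t) gives d f(B_t) = f'(B_t) dB_t + (1/2) f''(B_t) dt. Compute derivatives of f(x) = 9*sin(4*x/3)/5:
  f'(x)  = 12*cos(4*x/3)/5
  f''(x) = -16*sin(4*x/3)/5
Substitute x = B_t and multiply the f'' term by 1/2:
  drift     = (1/2) * (-16*sin(4*x/3)/5) evaluated at B_t = -8*sin(4*B_t/3)/5
  diffusion = (12*cos(4*x/3)/5) evaluated at B_t = 12*cos(4*B_t/3)/5
Therefore d(9*sin(4*B_t/3)/5) = (-8*sin(4*B_t/3)/5) dt + (12*cos(4*B_t/3)/5) dB_t.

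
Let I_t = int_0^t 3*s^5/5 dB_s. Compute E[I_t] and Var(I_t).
E[I_t] = 0; Var(I_t) = 9*t^11/275

The Itô integral of a deterministic integrand f(s) has mean 0 because each increment f(s) * (B_{s+ds} - B_s) has mean 0. By the Itô isometry:
  Var( int_0^t f(s) dB_s ) = E[ (int_0^t f(s) dB_s)^2 ] = int_0^t f(s)^2 ds.
Here f(s) = 3*s^5/5, so f(s)^2 = 9*s^10/25. Integrate:
  int_0^t (9*s^10/25) ds = 9*t^11/275.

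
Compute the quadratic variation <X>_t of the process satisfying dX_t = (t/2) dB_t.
<X>_t = t^3/12

For an Itô process dX_t = a(t) dt + b(t) dB_t, the quadratic variation is <X>_t = int_0^t b(s)^2 ds (the drift term does not contribute). Here b(s) = s/2, so
  b(s)^2 = s^2/4.
Integrating from 0 to t:
  <X>_t = int_0^t (s^2/4) ds = t^3/12.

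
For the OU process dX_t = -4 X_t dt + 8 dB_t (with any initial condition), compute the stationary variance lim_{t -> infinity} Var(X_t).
lim Var(X_t) = 8

The OU SDE dX = -theta X dt + sigma dB admits the integrating factor exp(theta t): d(exp(theta t) X_t) = sigma exp(theta t) dB_t. Integrating from 0 to t gives X_t = x_0 * exp(-theta t) + sigma * int_0^t exp(-theta (t-s)) dB_s for any initial x_0. The Itô integral has variance (by the Itô isometry) sigma^2 * int_0^t exp(-2 theta (t - s)) ds = sigma^2 * (1 - exp(-2 theta t)) / (2 theta), independent of x_0.
With theta = 4, sigma = 8:
  Var(X_t) = (8)^2 * (1 - exp(-2*4 t)) / (2 * 4) = 8 - 8*exp(-8*t).
As t -> infinity, exp(-2*4 t) -> 0, so the stationary variance is sigma^2 / (2 theta) = 8.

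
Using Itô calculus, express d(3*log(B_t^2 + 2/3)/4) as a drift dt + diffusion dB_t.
d(3*log(B_t^2 + 2/3)/4) = (9*(2 - 3*B_t^2)/(4*(3*B_t^2 + 2)^2)) dt + (9*B_t/(2*(3*B_t^2 + 2))) dB_t

Itô's formula for f(B_t) gives d f(B_t) = f'(B_t) dB_t + (1/2) f''(B_t) dt. Compute derivatives of f(x) = 3*log(x^2 + 2/3)/4:
  f'(x)  = 9*x/(2*(3*x^2 + 2))
  f''(x) = 9*(2 - 3*x^2)/(2*(3*x^2 + 2)^2)
Substitute x = B_t and multiply the f'' term by 1/2:
  drift     = (1/2) * (9*(2 - 3*x^2)/(2*(3*x^2 + 2)^2)) evaluated at B_t = 9*(2 - 3*B_t^2)/(4*(3*B_t^2 + 2)^2)
  diffusion = (9*x/(2*(3*x^2 + 2))) evaluated at B_t = 9*B_t/(2*(3*B_t^2 + 2))
Therefore d(3*log(B_t^2 + 2/3)/4) = (9*(2 - 3*B_t^2)/(4*(3*B_t^2 + 2)^2)) dt + (9*B_t/(2*(3*B_t^2 + 2))) dB_t.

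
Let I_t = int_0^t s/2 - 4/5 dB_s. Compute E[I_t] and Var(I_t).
E[I_t] = 0; Var(I_t) = t*(25*t^2 - 120*t + 192)/300

The Itô integral of a deterministic integrand f(s) has mean 0 because each increment f(s) * (B_{s+ds} - B_s) has mean 0. By the Itô isometry:
  Var( int_0^t f(s) dB_s ) = E[ (int_0^t f(s) dB_s)^2 ] = int_0^t f(s)^2 ds.
Here f(s) = s/2 - 4/5, so f(s)^2 = (5*s - 8)^2/100. Integrate:
  int_0^t ((5*s - 8)^2/100) ds = t*(25*t^2 - 120*t + 192)/300.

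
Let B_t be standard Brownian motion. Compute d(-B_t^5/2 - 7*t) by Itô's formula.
d(-B_t^5/2 - 7*t) = (-5*B_t^3 - 7) dt + (-5*B_t^4/2) dB_t

Itô's formula for f(t, x): d f(t, B_t) = (f_t + (1/2) f_xx) dt + f_x dB_t. Compute partials of f(t, x) = -7*t - x^5/2:
  f_t(t,x)  = -7
  f_x(t,x)  = -5*x^4/2
  f_xx(t,x) = -10*x^3
Assemble drift = f_t + (1/2) f_xx = -5*x^3 - 7 and diffusion = f_x = -5*x^4/2. Substituting x = B_t:
  d(-B_t^5/2 - 7*t) = (-5*B_t^3 - 7) dt + (-5*B_t^4/2) dB_t.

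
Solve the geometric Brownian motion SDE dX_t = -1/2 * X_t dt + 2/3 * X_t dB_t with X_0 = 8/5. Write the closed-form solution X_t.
X_t = 8/5 * exp((-13/18) * t + (2/3) * B_t)

For GBM dX = mu X dt + sigma X dB with X_0 = x_0, apply Itô to Y = log X: dY = (mu - sigma^2/2) dt + sigma dB, so Y_t = log(x_0) + (mu - sigma^2/2) t + sigma B_t and hence X_t = x_0 * exp((mu - sigma^2/2) t + sigma B_t).
With mu = -1/2, sigma = 2/3, x_0 = 8/5, this gives:
  X_t = 8/5 * exp((-13/18) * t + (2/3) * B_t).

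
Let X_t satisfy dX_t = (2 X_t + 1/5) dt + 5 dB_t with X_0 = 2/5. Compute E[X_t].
E[X_t] = exp(2*t)/2 - 1/10

Taking expectations and using E[dB_t] = 0, the mean m(t) = E[X_t] satisfies the ODE m'(t) = a m(t) + b with m(0) = x_0. With a = 2, b = 1/5, x_0 = 2/5, the solution is
  m(t) = x_0 * exp(a t) + (b/a) * (exp(a t) - 1)
       = (2/5) * exp(2 t) + ((1/5)/2) * (exp(2 t) - 1)
       = exp(2*t)/2 - 1/10.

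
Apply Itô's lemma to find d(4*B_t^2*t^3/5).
d(4*B_t^2*t^3/5) = (4*t^2*(3*B_t^2 + t)/5) dt + (8*B_t*t^3/5) dB_t

Itô's formula for f(t, x): d f(t, B_t) = (f_t + (1/2) f_xx) dt + f_x dB_t. Compute partials of f(t, x) = 4*t^3*x^2/5:
  f_t(t,x)  = 12*t^2*x^2/5
  f_x(t,x)  = 8*t^3*x/5
  f_xx(t,x) = 8*t^3/5
Assemble drift = f_t + (1/2) f_xx = 4*t^2*(t + 3*x^2)/5 and diffusion = f_x = 8*t^3*x/5. Substituting x = B_t:
  d(4*B_t^2*t^3/5) = (4*t^2*(3*B_t^2 + t)/5) dt + (8*B_t*t^3/5) dB_t.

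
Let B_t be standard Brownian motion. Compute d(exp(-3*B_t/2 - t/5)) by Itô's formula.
d(exp(-3*B_t/2 - t/5)) = (37*exp(-3*B_t/2 - t/5)/40) dt + (-3*exp(-3*B_t/2 - t/5)/2) dB_t

Itô's formula for f(t, x): d f(t, B_t) = (f_t + (1/2) f_xx) dt + f_x dB_t. Compute partials of f(t, x) = exp(-t/5 - 3*x/2):
  f_t(t,x)  = -exp(-t/5 - 3*x/2)/5
  f_x(t,x)  = -3*exp(-t/5 - 3*x/2)/2
  f_xx(t,x) = 9*exp(-t/5 - 3*x/2)/4
Assemble drift = f_t + (1/2) f_xx = 37*exp(-t/5 - 3*x/2)/40 and diffusion = f_x = -3*exp(-t/5 - 3*x/2)/2. Substituting x = B_t:
  d(exp(-3*B_t/2 - t/5)) = (37*exp(-3*B_t/2 - t/5)/40) dt + (-3*exp(-3*B_t/2 - t/5)/2) dB_t.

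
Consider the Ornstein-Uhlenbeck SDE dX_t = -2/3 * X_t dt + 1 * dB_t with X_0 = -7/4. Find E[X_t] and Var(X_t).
E[X_t] = -7*exp(-2*t/3)/4; Var(X_t) = 3/4 - 3*exp(-4*t/3)/4

The OU SDE dX = -theta X dt + sigma dB admits the integrating factor exp(theta t): d(exp(theta t) X_t) = sigma exp(theta t) dB_t. Integrating from 0 to t:
  X_t = x_0 * exp(-theta t) + sigma * int_0^t exp(-theta (t-s)) dB_s.
The Itô integral has mean 0 and (by the Itô isometry) variance sigma^2 * int_0^t exp(-2 theta (t - s)) ds = sigma^2 * (1 - exp(-2 theta t)) / (2 theta).
With theta = 2/3, sigma = 1, x_0 = -7/4:
  E[X_t] = -7/4 * exp(-2/3 t) = -7*exp(-2*t/3)/4
  Var(X_t) = (1)^2 * (1 - exp(-2*2/3 t)) / (2 * 2/3) = 3/4 - 3*exp(-4*t/3)/4.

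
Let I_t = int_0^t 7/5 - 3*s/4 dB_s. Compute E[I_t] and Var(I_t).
E[I_t] = 0; Var(I_t) = t*(75*t^2 - 420*t + 784)/400

The Itô integral of a deterministic integrand f(s) has mean 0 because each increment f(s) * (B_{s+ds} - B_s) has mean 0. By the Itô isometry:
  Var( int_0^t f(s) dB_s ) = E[ (int_0^t f(s) dB_s)^2 ] = int_0^t f(s)^2 ds.
Here f(s) = 7/5 - 3*s/4, so f(s)^2 = (15*s - 28)^2/400. Integrate:
  int_0^t ((15*s - 28)^2/400) ds = t*(75*t^2 - 420*t + 784)/400.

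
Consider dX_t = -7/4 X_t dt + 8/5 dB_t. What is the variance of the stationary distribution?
lim Var(X_t) = 128/175

The OU SDE dX = -theta X dt + sigma dB admits the integrating factor exp(theta t): d(exp(theta t) X_t) = sigma exp(theta t) dB_t. Integrating from 0 to t gives X_t = x_0 * exp(-theta t) + sigma * int_0^t exp(-theta (t-s)) dB_s for any initial x_0. The Itô integral has variance (by the Itô isometry) sigma^2 * int_0^t exp(-2 theta (t - s)) ds = sigma^2 * (1 - exp(-2 theta t)) / (2 theta), independent of x_0.
With theta = 7/4, sigma = 8/5:
  Var(X_t) = (8/5)^2 * (1 - exp(-2*7/4 t)) / (2 * 7/4) = 128/175 - 128*exp(-7*t/2)/175.
As t -> infinity, exp(-2*7/4 t) -> 0, so the stationary variance is sigma^2 / (2 theta) = 128/175.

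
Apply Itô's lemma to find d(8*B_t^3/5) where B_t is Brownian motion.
d(8*B_t^3/5) = (24*B_t/5) dt + (24*B_t^2/5) dB_t

Itô's formula for f(B_t) gives d f(B_t) = f'(B_t) dB_t + (1/2) f''(B_t) dt. Compute derivatives of f(x) = 8*x^3/5:
  f'(x)  = 24*x^2/5
  f''(x) = 48*x/5
Substitute x = B_t and multiply the f'' term by 1/2:
  drift     = (1/2) * (48*x/5) evaluated at B_t = 24*B_t/5
  diffusion = (24*x^2/5) evaluated at B_t = 24*B_t^2/5
Therefore d(8*B_t^3/5) = (24*B_t/5) dt + (24*B_t^2/5) dB_t.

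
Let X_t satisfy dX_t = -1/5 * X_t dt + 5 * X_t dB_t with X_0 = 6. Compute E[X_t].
E[X_t] = 6*exp(-t/5)

For GBM dX = mu X dt + sigma X dB with X_0 = x_0, apply Itô to Y = log X: dY = (mu - sigma^2/2) dt + sigma dB, so Y_t = log(x_0) + (mu - sigma^2/2) t + sigma B_t and hence X_t = x_0 * exp((mu - sigma^2/2) t + sigma B_t).
With mu = -1/5, sigma = 5, x_0 = 6, this gives:
  X_t = 6 * exp((-127/10) * t + (5) * B_t).
Since sigma*B_t ~ Normal(0, sigma^2 t), E[exp(sigma*B_t)] = exp(sigma^2 t / 2); so E[X_t] = x_0 * exp((mu - sigma^2/2) t) * exp(sigma^2 t / 2) = x_0 * exp(mu t) = 6*exp(-t/5).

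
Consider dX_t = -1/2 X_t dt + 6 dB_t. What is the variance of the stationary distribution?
lim Var(X_t) = 36

The OU SDE dX = -theta X dt + sigma dB admits the integrating factor exp(theta t): d(exp(theta t) X_t) = sigma exp(theta t) dB_t. Integrating from 0 to t gives X_t = x_0 * exp(-theta t) + sigma * int_0^t exp(-theta (t-s)) dB_s for any initial x_0. The Itô integral has variance (by the Itô isometry) sigma^2 * int_0^t exp(-2 theta (t - s)) ds = sigma^2 * (1 - exp(-2 theta t)) / (2 theta), independent of x_0.
With theta = 1/2, sigma = 6:
  Var(X_t) = (6)^2 * (1 - exp(-2*1/2 t)) / (2 * 1/2) = 36 - 36*exp(-t).
As t -> infinity, exp(-2*1/2 t) -> 0, so the stationary variance is sigma^2 / (2 theta) = 36.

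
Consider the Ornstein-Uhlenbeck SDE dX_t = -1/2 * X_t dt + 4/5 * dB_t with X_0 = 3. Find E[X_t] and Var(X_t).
E[X_t] = 3*exp(-t/2); Var(X_t) = 16/25 - 16*exp(-t)/25

The OU SDE dX = -theta X dt + sigma dB admits the integrating factor exp(theta t): d(exp(theta t) X_t) = sigma exp(theta t) dB_t. Integrating from 0 to t:
  X_t = x_0 * exp(-theta t) + sigma * int_0^t exp(-theta (t-s)) dB_s.
The Itô integral has mean 0 and (by the Itô isometry) variance sigma^2 * int_0^t exp(-2 theta (t - s)) ds = sigma^2 * (1 - exp(-2 theta t)) / (2 theta).
With theta = 1/2, sigma = 4/5, x_0 = 3:
  E[X_t] = 3 * exp(-1/2 t) = 3*exp(-t/2)
  Var(X_t) = (4/5)^2 * (1 - exp(-2*1/2 t)) / (2 * 1/2) = 16/25 - 16*exp(-t)/25.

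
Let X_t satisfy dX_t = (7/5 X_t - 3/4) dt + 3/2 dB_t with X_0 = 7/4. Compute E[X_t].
E[X_t] = 17*exp(7*t/5)/14 + 15/28

Taking expectations and using E[dB_t] = 0, the mean m(t) = E[X_t] satisfies the ODE m'(t) = a m(t) + b with m(0) = x_0. With a = 7/5, b = -3/4, x_0 = 7/4, the solution is
  m(t) = x_0 * exp(a t) + (b/a) * (exp(a t) - 1)
       = (7/4) * exp((7/5) t) + ((-3/4)/(7/5)) * (exp((7/5) t) - 1)
       = 17*exp(7*t/5)/14 + 15/28.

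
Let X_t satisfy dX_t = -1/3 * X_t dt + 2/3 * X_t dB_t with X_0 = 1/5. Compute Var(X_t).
Var(X_t) = (exp(4*t/9) - 1)*exp(-2*t/3)/25

For GBM dX = mu X dt + sigma X dB with X_0 = x_0, apply Itô to Y = log X: dY = (mu - sigma^2/2) dt + sigma dB, so Y_t = log(x_0) + (mu - sigma^2/2) t + sigma B_t and hence X_t = x_0 * exp((mu - sigma^2/2) t + sigma B_t).
With mu = -1/3, sigma = 2/3, x_0 = 1/5, this gives:
  X_t = 1/5 * exp((-5/9) * t + (2/3) * B_t).
Since sigma*B_t ~ Normal(0, sigma^2 t), E[exp(sigma*B_t)] = exp(sigma^2 t / 2); so E[X_t] = x_0 * exp((mu - sigma^2/2) t) * exp(sigma^2 t / 2) = x_0 * exp(mu t) = exp(-t/3)/5.
Var(X_t) = E[X_t^2] - (E[X_t])^2 = x_0^2 * exp(2 mu t) * (exp(sigma^2 t) - 1) = (exp(4*t/9) - 1)*exp(-2*t/3)/25.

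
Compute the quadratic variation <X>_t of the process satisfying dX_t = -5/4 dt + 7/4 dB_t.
<X>_t = 49*t/16

For an Itô process dX_t = a(t) dt + b(t) dB_t, the quadratic variation is <X>_t = int_0^t b(s)^2 ds (the drift term does not contribute). Here b(s) = 7/4, so
  b(s)^2 = 49/16.
Integrating from 0 to t:
  <X>_t = int_0^t (49/16) ds = 49*t/16.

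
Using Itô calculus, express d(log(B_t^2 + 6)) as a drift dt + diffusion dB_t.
d(log(B_t^2 + 6)) = ((6 - B_t^2)/(B_t^2 + 6)^2) dt + (2*B_t/(B_t^2 + 6)) dB_t

Itô's formula for f(B_t) gives d f(B_t) = f'(B_t) dB_t + (1/2) f''(B_t) dt. Compute derivatives of f(x) = log(x^2 + 6):
  f'(x)  = 2*x/(x^2 + 6)
  f''(x) = 2*(6 - x^2)/(x^2 + 6)^2
Substitute x = B_t and multiply the f'' term by 1/2:
  drift     = (1/2) * (2*(6 - x^2)/(x^2 + 6)^2) evaluated at B_t = (6 - B_t^2)/(B_t^2 + 6)^2
  diffusion = (2*x/(x^2 + 6)) evaluated at B_t = 2*B_t/(B_t^2 + 6)
Therefore d(log(B_t^2 + 6)) = ((6 - B_t^2)/(B_t^2 + 6)^2) dt + (2*B_t/(B_t^2 + 6)) dB_t.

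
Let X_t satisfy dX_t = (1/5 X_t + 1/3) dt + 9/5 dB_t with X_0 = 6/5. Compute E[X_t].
E[X_t] = 43*exp(t/5)/15 - 5/3

Taking expectations and using E[dB_t] = 0, the mean m(t) = E[X_t] satisfies the ODE m'(t) = a m(t) + b with m(0) = x_0. With a = 1/5, b = 1/3, x_0 = 6/5, the solution is
  m(t) = x_0 * exp(a t) + (b/a) * (exp(a t) - 1)
       = (6/5) * exp((1/5) t) + ((1/3)/(1/5)) * (exp((1/5) t) - 1)
       = 43*exp(t/5)/15 - 5/3.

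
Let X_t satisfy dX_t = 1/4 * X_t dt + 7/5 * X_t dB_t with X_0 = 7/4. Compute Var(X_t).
Var(X_t) = 49*(exp(49*t/25) - 1)*exp(t/2)/16

For GBM dX = mu X dt + sigma X dB with X_0 = x_0, apply Itô to Y = log X: dY = (mu - sigma^2/2) dt + sigma dB, so Y_t = log(x_0) + (mu - sigma^2/2) t + sigma B_t and hence X_t = x_0 * exp((mu - sigma^2/2) t + sigma B_t).
With mu = 1/4, sigma = 7/5, x_0 = 7/4, this gives:
  X_t = 7/4 * exp((-73/100) * t + (7/5) * B_t).
Since sigma*B_t ~ Normal(0, sigma^2 t), E[exp(sigma*B_t)] = exp(sigma^2 t / 2); so E[X_t] = x_0 * exp((mu - sigma^2/2) t) * exp(sigma^2 t / 2) = x_0 * exp(mu t) = 7*exp(t/4)/4.
Var(X_t) = E[X_t^2] - (E[X_t])^2 = x_0^2 * exp(2 mu t) * (exp(sigma^2 t) - 1) = 49*(exp(49*t/25) - 1)*exp(t/2)/16.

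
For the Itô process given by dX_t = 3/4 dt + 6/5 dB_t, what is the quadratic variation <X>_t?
<X>_t = 36*t/25

For an Itô process dX_t = a(t) dt + b(t) dB_t, the quadratic variation is <X>_t = int_0^t b(s)^2 ds (the drift term does not contribute). Here b(s) = 6/5, so
  b(s)^2 = 36/25.
Integrating from 0 to t:
  <X>_t = int_0^t (36/25) ds = 36*t/25.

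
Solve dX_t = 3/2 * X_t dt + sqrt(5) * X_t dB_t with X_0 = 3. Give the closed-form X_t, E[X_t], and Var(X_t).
X_t = 3 * exp((-1) t + (sqrt(5)) B_t); E[X_t] = 3*exp(3*t/2); Var(X_t) = 9*(exp(5*t) - 1)*exp(3*t)

For GBM dX = mu X dt + sigma X dB with X_0 = x_0, apply Itô to Y = log X: dY = (mu - sigma^2/2) dt + sigma dB, so Y_t = log(x_0) + (mu - sigma^2/2) t + sigma B_t and hence X_t = x_0 * exp((mu - sigma^2/2) t + sigma B_t).
With mu = 3/2, sigma = sqrt(5), x_0 = 3, this gives:
  X_t = 3 * exp((-1) * t + (sqrt(5)) * B_t).
Since sigma*B_t ~ Normal(0, sigma^2 t), E[exp(sigma*B_t)] = exp(sigma^2 t / 2); so E[X_t] = x_0 * exp((mu - sigma^2/2) t) * exp(sigma^2 t / 2) = x_0 * exp(mu t) = 3*exp(3*t/2).
Var(X_t) = E[X_t^2] - (E[X_t])^2 = x_0^2 * exp(2 mu t) * (exp(sigma^2 t) - 1) = 9*(exp(5*t) - 1)*exp(3*t).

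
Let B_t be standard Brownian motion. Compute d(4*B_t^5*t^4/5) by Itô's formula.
d(4*B_t^5*t^4/5) = (B_t^3*t^3*(16*B_t^2/5 + 8*t)) dt + (4*B_t^4*t^4) dB_t

Itô's formula for f(t, x): d f(t, B_t) = (f_t + (1/2) f_xx) dt + f_x dB_t. Compute partials of f(t, x) = 4*t^4*x^5/5:
  f_t(t,x)  = 16*t^3*x^5/5
  f_x(t,x)  = 4*t^4*x^4
  f_xx(t,x) = 16*t^4*x^3
Assemble drift = f_t + (1/2) f_xx = t^3*x^3*(8*t + 16*x^2/5) and diffusion = f_x = 4*t^4*x^4. Substituting x = B_t:
  d(4*B_t^5*t^4/5) = (B_t^3*t^3*(16*B_t^2/5 + 8*t)) dt + (4*B_t^4*t^4) dB_t.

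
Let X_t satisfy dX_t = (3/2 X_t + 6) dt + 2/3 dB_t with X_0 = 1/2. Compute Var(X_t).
Var(X_t) = 4*exp(3*t)/27 - 4/27

The variance V(t) = Var(X_t) satisfies V'(t) = 2 a V(t) + c^2 with V(0) = 0 (drift coefficient is linear in X, diffusion is constant). With a = 3/2, c = 2/3, the solution is
  V(t) = (c^2 / (2 a)) * (exp(2 a t) - 1)
       = ((2/3)^2 / (2*(3/2))) * (exp(3 t) - 1)
       = 4*exp(3*t)/27 - 4/27.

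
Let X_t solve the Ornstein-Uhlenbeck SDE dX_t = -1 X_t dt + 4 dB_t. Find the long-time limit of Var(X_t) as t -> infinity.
lim Var(X_t) = 8

The OU SDE dX = -theta X dt + sigma dB admits the integrating factor exp(theta t): d(exp(theta t) X_t) = sigma exp(theta t) dB_t. Integrating from 0 to t gives X_t = x_0 * exp(-theta t) + sigma * int_0^t exp(-theta (t-s)) dB_s for any initial x_0. The Itô integral has variance (by the Itô isometry) sigma^2 * int_0^t exp(-2 theta (t - s)) ds = sigma^2 * (1 - exp(-2 theta t)) / (2 theta), independent of x_0.
With theta = 1, sigma = 4:
  Var(X_t) = (4)^2 * (1 - exp(-2*1 t)) / (2 * 1) = 8 - 8*exp(-2*t).
As t -> infinity, exp(-2*1 t) -> 0, so the stationary variance is sigma^2 / (2 theta) = 8.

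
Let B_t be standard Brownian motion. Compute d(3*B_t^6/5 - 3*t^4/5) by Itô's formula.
d(3*B_t^6/5 - 3*t^4/5) = (9*B_t^4 - 12*t^3/5) dt + (18*B_t^5/5) dB_t

Itô's formula for f(t, x): d f(t, B_t) = (f_t + (1/2) f_xx) dt + f_x dB_t. Compute partials of f(t, x) = -3*t^4/5 + 3*x^6/5:
  f_t(t,x)  = -12*t^3/5
  f_x(t,x)  = 18*x^5/5
  f_xx(t,x) = 18*x^4
Assemble drift = f_t + (1/2) f_xx = -12*t^3/5 + 9*x^4 and diffusion = f_x = 18*x^5/5. Substituting x = B_t:
  d(3*B_t^6/5 - 3*t^4/5) = (9*B_t^4 - 12*t^3/5) dt + (18*B_t^5/5) dB_t.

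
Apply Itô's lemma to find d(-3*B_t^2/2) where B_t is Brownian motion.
d(-3*B_t^2/2) = (-3/2) dt + (-3*B_t) dB_t

Itô's formula for f(B_t) gives d f(B_t) = f'(B_t) dB_t + (1/2) f''(B_t) dt. Compute derivatives of f(x) = -3*x^2/2:
  f'(x)  = -3*x
  f''(x) = -3
Substitute x = B_t and multiply the f'' term by 1/2:
  drift     = (1/2) * (-3) evaluated at B_t = -3/2
  diffusion = (-3*x) evaluated at B_t = -3*B_t
Therefore d(-3*B_t^2/2) = (-3/2) dt + (-3*B_t) dB_t.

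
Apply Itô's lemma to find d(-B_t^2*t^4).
d(-B_t^2*t^4) = (t^3*(-4*B_t^2 - t)) dt + (-2*B_t*t^4) dB_t

Itô's formula for f(t, x): d f(t, B_t) = (f_t + (1/2) f_xx) dt + f_x dB_t. Compute partials of f(t, x) = -t^4*x^2:
  f_t(t,x)  = -4*t^3*x^2
  f_x(t,x)  = -2*t^4*x
  f_xx(t,x) = -2*t^4
Assemble drift = f_t + (1/2) f_xx = t^3*(-t - 4*x^2) and diffusion = f_x = -2*t^4*x. Substituting x = B_t:
  d(-B_t^2*t^4) = (t^3*(-4*B_t^2 - t)) dt + (-2*B_t*t^4) dB_t.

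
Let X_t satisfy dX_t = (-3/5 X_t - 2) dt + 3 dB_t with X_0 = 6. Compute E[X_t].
E[X_t] = -10/3 + 28*exp(-3*t/5)/3

Taking expectations and using E[dB_t] = 0, the mean m(t) = E[X_t] satisfies the ODE m'(t) = a m(t) + b with m(0) = x_0. With a = -3/5, b = -2, x_0 = 6, the solution is
  m(t) = x_0 * exp(a t) + (b/a) * (exp(a t) - 1)
       = 6 * exp((-3/5) t) + ((-2)/(-3/5)) * (exp((-3/5) t) - 1)
       = -10/3 + 28*exp(-3*t/5)/3.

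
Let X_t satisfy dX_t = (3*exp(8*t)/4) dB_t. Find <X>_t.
<X>_t = 9*exp(16*t)/256 - 9/256

For an Itô process dX_t = a(t) dt + b(t) dB_t, the quadratic variation is <X>_t = int_0^t b(s)^2 ds (the drift term does not contribute). Here b(s) = 3*exp(8*s)/4, so
  b(s)^2 = 9*exp(16*s)/16.
Integrating from 0 to t:
  <X>_t = int_0^t (9*exp(16*s)/16) ds = 9*exp(16*t)/256 - 9/256.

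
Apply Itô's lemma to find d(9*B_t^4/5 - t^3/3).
d(9*B_t^4/5 - t^3/3) = (54*B_t^2/5 - t^2) dt + (36*B_t^3/5) dB_t

Itô's formula for f(t, x): d f(t, B_t) = (f_t + (1/2) f_xx) dt + f_x dB_t. Compute partials of f(t, x) = -t^3/3 + 9*x^4/5:
  f_t(t,x)  = -t^2
  f_x(t,x)  = 36*x^3/5
  f_xx(t,x) = 108*x^2/5
Assemble drift = f_t + (1/2) f_xx = -t^2 + 54*x^2/5 and diffusion = f_x = 36*x^3/5. Substituting x = B_t:
  d(9*B_t^4/5 - t^3/3) = (54*B_t^2/5 - t^2) dt + (36*B_t^3/5) dB_t.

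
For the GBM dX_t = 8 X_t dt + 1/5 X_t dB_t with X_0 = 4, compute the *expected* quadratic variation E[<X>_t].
E[<X>_t] = 16*exp(401*t/25)/401 - 16/401

<X>_t = int_0^t ((1/5) * X_s)^2 ds. Taking expectation inside the integral: E[<X>_t] = (1/5)^2 * int_0^t E[X_s^2] ds. For GBM, E[X_s^2] = x_0^2 * exp((2 mu + sigma^2) s). Integrating:
  E[<X>_t] = (1/5)^2 * 4^2 * (exp((2*8 + (1/5)^2) t) - 1) / (2*8 + (1/5)^2)
           = (1/5)^2 * 4^2 * (exp((401/25) t) - 1) / (401/25) = 16*exp(401*t/25)/401 - 16/401.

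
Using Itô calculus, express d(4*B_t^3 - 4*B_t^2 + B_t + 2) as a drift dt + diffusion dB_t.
d(4*B_t^3 - 4*B_t^2 + B_t + 2) = (12*B_t - 4) dt + (12*B_t^2 - 8*B_t + 1) dB_t

Itô's formula for f(B_t) gives d f(B_t) = f'(B_t) dB_t + (1/2) f''(B_t) dt. Compute derivatives of f(x) = 4*x^3 - 4*x^2 + x + 2:
  f'(x)  = 12*x^2 - 8*x + 1
  f''(x) = 24*x - 8
Substitute x = B_t and multiply the f'' term by 1/2:
  drift     = (1/2) * (24*x - 8) evaluated at B_t = 12*B_t - 4
  diffusion = (12*x^2 - 8*x + 1) evaluated at B_t = 12*B_t^2 - 8*B_t + 1
Therefore d(4*B_t^3 - 4*B_t^2 + B_t + 2) = (12*B_t - 4) dt + (12*B_t^2 - 8*B_t + 1) dB_t.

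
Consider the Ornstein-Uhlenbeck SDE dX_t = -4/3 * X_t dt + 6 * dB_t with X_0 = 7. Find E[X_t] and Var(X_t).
E[X_t] = 7*exp(-4*t/3); Var(X_t) = 27/2 - 27*exp(-8*t/3)/2

The OU SDE dX = -theta X dt + sigma dB admits the integrating factor exp(theta t): d(exp(theta t) X_t) = sigma exp(theta t) dB_t. Integrating from 0 to t:
  X_t = x_0 * exp(-theta t) + sigma * int_0^t exp(-theta (t-s)) dB_s.
The Itô integral has mean 0 and (by the Itô isometry) variance sigma^2 * int_0^t exp(-2 theta (t - s)) ds = sigma^2 * (1 - exp(-2 theta t)) / (2 theta).
With theta = 4/3, sigma = 6, x_0 = 7:
  E[X_t] = 7 * exp(-4/3 t) = 7*exp(-4*t/3)
  Var(X_t) = (6)^2 * (1 - exp(-2*4/3 t)) / (2 * 4/3) = 27/2 - 27*exp(-8*t/3)/2.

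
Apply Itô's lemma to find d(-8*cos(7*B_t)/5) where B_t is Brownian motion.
d(-8*cos(7*B_t)/5) = (196*cos(7*B_t)/5) dt + (56*sin(7*B_t)/5) dB_t

Itô's formula for f(B_t) gives d f(B_t) = f'(B_t) dB_t + (1/2) f''(B_t) dt. Compute derivatives of f(x) = -8*cos(7*x)/5:
  f'(x)  = 56*sin(7*x)/5
  f''(x) = 392*cos(7*x)/5
Substitute x = B_t and multiply the f'' term by 1/2:
  drift     = (1/2) * (392*cos(7*x)/5) evaluated at B_t = 196*cos(7*B_t)/5
  diffusion = (56*sin(7*x)/5) evaluated at B_t = 56*sin(7*B_t)/5
Therefore d(-8*cos(7*B_t)/5) = (196*cos(7*B_t)/5) dt + (56*sin(7*B_t)/5) dB_t.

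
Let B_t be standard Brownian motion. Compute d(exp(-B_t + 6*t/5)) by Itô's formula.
d(exp(-B_t + 6*t/5)) = (17*exp(-B_t + 6*t/5)/10) dt + (-exp(-B_t + 6*t/5)) dB_t

Itô's formula for f(t, x): d f(t, B_t) = (f_t + (1/2) f_xx) dt + f_x dB_t. Compute partials of f(t, x) = exp(6*t/5 - x):
  f_t(t,x)  = 6*exp(6*t/5 - x)/5
  f_x(t,x)  = -exp(6*t/5 - x)
  f_xx(t,x) = exp(6*t/5 - x)
Assemble drift = f_t + (1/2) f_xx = 17*exp(6*t/5 - x)/10 and diffusion = f_x = -exp(6*t/5 - x). Substituting x = B_t:
  d(exp(-B_t + 6*t/5)) = (17*exp(-B_t + 6*t/5)/10) dt + (-exp(-B_t + 6*t/5)) dB_t.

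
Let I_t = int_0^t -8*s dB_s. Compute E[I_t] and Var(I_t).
E[I_t] = 0; Var(I_t) = 64*t^3/3

The Itô integral of a deterministic integrand f(s) has mean 0 because each increment f(s) * (B_{s+ds} - B_s) has mean 0. By the Itô isometry:
  Var( int_0^t f(s) dB_s ) = E[ (int_0^t f(s) dB_s)^2 ] = int_0^t f(s)^2 ds.
Here f(s) = -8*s, so f(s)^2 = 64*s^2. Integrate:
  int_0^t (64*s^2) ds = 64*t^3/3.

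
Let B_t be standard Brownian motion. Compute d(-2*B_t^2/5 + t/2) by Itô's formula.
d(-2*B_t^2/5 + t/2) = (1/10) dt + (-4*B_t/5) dB_t

Itô's formula for f(t, x): d f(t, B_t) = (f_t + (1/2) f_xx) dt + f_x dB_t. Compute partials of f(t, x) = t/2 - 2*x^2/5:
  f_t(t,x)  = 1/2
  f_x(t,x)  = -4*x/5
  f_xx(t,x) = -4/5
Assemble drift = f_t + (1/2) f_xx = 1/10 and diffusion = f_x = -4*x/5. Substituting x = B_t:
  d(-2*B_t^2/5 + t/2) = (1/10) dt + (-4*B_t/5) dB_t.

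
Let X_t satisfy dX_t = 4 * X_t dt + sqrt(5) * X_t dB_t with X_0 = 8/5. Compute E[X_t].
E[X_t] = 8*exp(4*t)/5

For GBM dX = mu X dt + sigma X dB with X_0 = x_0, apply Itô to Y = log X: dY = (mu - sigma^2/2) dt + sigma dB, so Y_t = log(x_0) + (mu - sigma^2/2) t + sigma B_t and hence X_t = x_0 * exp((mu - sigma^2/2) t + sigma B_t).
With mu = 4, sigma = sqrt(5), x_0 = 8/5, this gives:
  X_t = 8/5 * exp((3/2) * t + (sqrt(5)) * B_t).
Since sigma*B_t ~ Normal(0, sigma^2 t), E[exp(sigma*B_t)] = exp(sigma^2 t / 2); so E[X_t] = x_0 * exp((mu - sigma^2/2) t) * exp(sigma^2 t / 2) = x_0 * exp(mu t) = 8*exp(4*t)/5.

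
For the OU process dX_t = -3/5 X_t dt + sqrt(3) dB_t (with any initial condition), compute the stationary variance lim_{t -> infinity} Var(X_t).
lim Var(X_t) = 5/2

The OU SDE dX = -theta X dt + sigma dB admits the integrating factor exp(theta t): d(exp(theta t) X_t) = sigma exp(theta t) dB_t. Integrating from 0 to t gives X_t = x_0 * exp(-theta t) + sigma * int_0^t exp(-theta (t-s)) dB_s for any initial x_0. The Itô integral has variance (by the Itô isometry) sigma^2 * int_0^t exp(-2 theta (t - s)) ds = sigma^2 * (1 - exp(-2 theta t)) / (2 theta), independent of x_0.
With theta = 3/5, sigma = sqrt(3):
  Var(X_t) = (sqrt(3))^2 * (1 - exp(-2*3/5 t)) / (2 * 3/5) = 5/2 - 5*exp(-6*t/5)/2.
As t -> infinity, exp(-2*3/5 t) -> 0, so the stationary variance is sigma^2 / (2 theta) = 5/2.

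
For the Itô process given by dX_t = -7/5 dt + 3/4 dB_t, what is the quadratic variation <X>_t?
<X>_t = 9*t/16

For an Itô process dX_t = a(t) dt + b(t) dB_t, the quadratic variation is <X>_t = int_0^t b(s)^2 ds (the drift term does not contribute). Here b(s) = 3/4, so
  b(s)^2 = 9/16.
Integrating from 0 to t:
  <X>_t = int_0^t (9/16) ds = 9*t/16.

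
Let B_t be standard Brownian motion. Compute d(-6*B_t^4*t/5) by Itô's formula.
d(-6*B_t^4*t/5) = (6*B_t^2*(-B_t^2 - 6*t)/5) dt + (-24*B_t^3*t/5) dB_t

Itô's formula for f(t, x): d f(t, B_t) = (f_t + (1/2) f_xx) dt + f_x dB_t. Compute partials of f(t, x) = -6*t*x^4/5:
  f_t(t,x)  = -6*x^4/5
  f_x(t,x)  = -24*t*x^3/5
  f_xx(t,x) = -72*t*x^2/5
Assemble drift = f_t + (1/2) f_xx = 6*x^2*(-6*t - x^2)/5 and diffusion = f_x = -24*t*x^3/5. Substituting x = B_t:
  d(-6*B_t^4*t/5) = (6*B_t^2*(-B_t^2 - 6*t)/5) dt + (-24*B_t^3*t/5) dB_t.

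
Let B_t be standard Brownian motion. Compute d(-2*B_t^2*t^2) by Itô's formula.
d(-2*B_t^2*t^2) = (2*t*(-2*B_t^2 - t)) dt + (-4*B_t*t^2) dB_t

Itô's formula for f(t, x): d f(t, B_t) = (f_t + (1/2) f_xx) dt + f_x dB_t. Compute partials of f(t, x) = -2*t^2*x^2:
  f_t(t,x)  = -4*t*x^2
  f_x(t,x)  = -4*t^2*x
  f_xx(t,x) = -4*t^2
Assemble drift = f_t + (1/2) f_xx = 2*t*(-t - 2*x^2) and diffusion = f_x = -4*t^2*x. Substituting x = B_t:
  d(-2*B_t^2*t^2) = (2*t*(-2*B_t^2 - t)) dt + (-4*B_t*t^2) dB_t.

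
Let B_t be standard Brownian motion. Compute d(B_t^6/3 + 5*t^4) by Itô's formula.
d(B_t^6/3 + 5*t^4) = (5*B_t^4 + 20*t^3) dt + (2*B_t^5) dB_t

Itô's formula for f(t, x): d f(t, B_t) = (f_t + (1/2) f_xx) dt + f_x dB_t. Compute partials of f(t, x) = 5*t^4 + x^6/3:
  f_t(t,x)  = 20*t^3
  f_x(t,x)  = 2*x^5
  f_xx(t,x) = 10*x^4
Assemble drift = f_t + (1/2) f_xx = 20*t^3 + 5*x^4 and diffusion = f_x = 2*x^5. Substituting x = B_t:
  d(B_t^6/3 + 5*t^4) = (5*B_t^4 + 20*t^3) dt + (2*B_t^5) dB_t.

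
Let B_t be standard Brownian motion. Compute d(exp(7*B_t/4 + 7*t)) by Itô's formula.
d(exp(7*B_t/4 + 7*t)) = (273*exp(7*B_t/4 + 7*t)/32) dt + (7*exp(7*B_t/4 + 7*t)/4) dB_t

Itô's formula for f(t, x): d f(t, B_t) = (f_t + (1/2) f_xx) dt + f_x dB_t. Compute partials of f(t, x) = exp(7*t + 7*x/4):
  f_t(t,x)  = 7*exp(7*t + 7*x/4)
  f_x(t,x)  = 7*exp(7*t + 7*x/4)/4
  f_xx(t,x) = 49*exp(7*t + 7*x/4)/16
Assemble drift = f_t + (1/2) f_xx = 273*exp(7*t + 7*x/4)/32 and diffusion = f_x = 7*exp(7*t + 7*x/4)/4. Substituting x = B_t:
  d(exp(7*B_t/4 + 7*t)) = (273*exp(7*B_t/4 + 7*t)/32) dt + (7*exp(7*B_t/4 + 7*t)/4) dB_t.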